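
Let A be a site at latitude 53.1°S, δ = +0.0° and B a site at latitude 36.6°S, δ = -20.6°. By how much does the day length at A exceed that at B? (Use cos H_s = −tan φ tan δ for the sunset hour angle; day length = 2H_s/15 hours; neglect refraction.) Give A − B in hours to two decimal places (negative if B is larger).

-2.16 h

A: H_s = arccos(−tan -53.1° · tan 0.0°) = 90.00°, so 2H_s/15 = 12.0000 h.
B: H_s = arccos(−tan -36.6° · tan -20.6°) = 106.21°, so 2H_s/15 = 14.1613 h.
A − B = 12.0000 − 14.1613 = -2.1613 h.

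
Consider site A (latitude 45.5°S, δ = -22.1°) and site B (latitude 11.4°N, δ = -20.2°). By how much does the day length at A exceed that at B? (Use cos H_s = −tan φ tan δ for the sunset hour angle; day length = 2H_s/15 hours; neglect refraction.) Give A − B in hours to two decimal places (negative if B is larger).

A: H_s = arccos(−tan -45.5° · tan -22.1°) = 114.41°, so 2H_s/15 = 15.2547 h.
B: H_s = arccos(−tan 11.4° · tan -20.2°) = 85.75°, so 2H_s/15 = 11.4333 h.
A − B = 15.2547 − 11.4333 = 3.8214 h.

+3.82 h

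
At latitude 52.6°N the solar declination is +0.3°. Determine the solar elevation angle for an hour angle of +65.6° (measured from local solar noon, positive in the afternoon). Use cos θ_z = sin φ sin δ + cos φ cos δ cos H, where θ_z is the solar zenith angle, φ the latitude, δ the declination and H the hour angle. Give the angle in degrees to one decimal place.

cos θ_z = sin(52.6°) sin(0.3°) + cos(52.6°) cos(0.3°) cos(65.60°) = 0.0042 + 0.2509 = 0.2551.
θ_z = arccos(0.2551) = 75.22°, so the elevation is 90° − 75.22° = 14.78°.

14.8°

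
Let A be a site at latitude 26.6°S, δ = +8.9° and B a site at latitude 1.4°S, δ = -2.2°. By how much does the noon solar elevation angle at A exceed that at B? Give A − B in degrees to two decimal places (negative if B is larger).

-34.70°

A: 90° − |-26.6 − (8.9)| = 54.50°.
B: 90° − |-1.4 − (-2.2)| = 89.20°.
A − B = 54.50 − 89.20 = -34.70°.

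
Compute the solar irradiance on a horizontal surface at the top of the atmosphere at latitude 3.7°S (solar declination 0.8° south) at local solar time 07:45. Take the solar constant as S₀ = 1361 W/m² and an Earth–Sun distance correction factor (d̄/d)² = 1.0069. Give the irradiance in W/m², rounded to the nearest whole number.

606 W/m²

Hour angle H = 15° × (7.75 − 12) = -63.75°.
cos θ_z = sin(-3.7°) sin(-0.8°) + cos(-3.7°) cos(-0.8°) cos(-63.75°) = 0.0009 + 0.4413 = 0.4422.
Top-of-atmosphere irradiance = S₀ (d̄/d)² cos θ_z = 1361 × 1.0069 × 0.4422 = 605.99 W/m².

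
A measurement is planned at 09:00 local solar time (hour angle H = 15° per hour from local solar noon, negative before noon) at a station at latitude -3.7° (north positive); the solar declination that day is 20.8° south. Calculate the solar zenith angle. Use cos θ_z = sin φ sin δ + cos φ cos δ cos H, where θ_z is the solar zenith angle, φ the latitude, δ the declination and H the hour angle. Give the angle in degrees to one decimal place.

Hour angle H = 15° × (9 − 12) = -45.00°.
cos θ_z = sin(-3.7°) sin(-20.8°) + cos(-3.7°) cos(-20.8°) cos(-45.00°) = 0.0229 + 0.6596 = 0.6825.
θ_z = arccos(0.6825) = 46.96°.

47.0°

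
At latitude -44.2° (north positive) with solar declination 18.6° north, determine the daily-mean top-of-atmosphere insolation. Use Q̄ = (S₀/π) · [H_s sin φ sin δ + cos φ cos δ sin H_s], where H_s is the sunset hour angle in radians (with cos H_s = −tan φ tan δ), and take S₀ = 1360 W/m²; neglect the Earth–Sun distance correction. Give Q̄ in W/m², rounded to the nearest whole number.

The sunset hour angle satisfies cos H_s = −tan φ tan δ = 0.3273, giving H_s = 70.90°. In radians, H_s = 1.2374.
H_s sin φ sin δ = 1.2374 × -0.6972 × 0.3190 = -0.2752.
cos φ cos δ sin H_s = 0.7169 × 0.9478 × 0.9449 = 0.6420.
Q̄ = (1360/π) × (-0.2752 + 0.6420) = 432.90 × 0.3668 = 158.79 W/m².

159 W/m²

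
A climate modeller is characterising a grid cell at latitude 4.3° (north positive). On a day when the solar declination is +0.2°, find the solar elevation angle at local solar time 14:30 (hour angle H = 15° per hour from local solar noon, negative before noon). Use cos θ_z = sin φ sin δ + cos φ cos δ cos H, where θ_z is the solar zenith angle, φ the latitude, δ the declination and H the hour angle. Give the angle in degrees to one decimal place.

Hour angle H = 15° × (14.5 − 12) = 37.50°.
cos θ_z = sin(4.3°) sin(0.2°) + cos(4.3°) cos(0.2°) cos(37.50°) = 0.0003 + 0.7911 = 0.7914.
θ_z = arccos(0.7914) = 37.68°, so the elevation is 90° − 37.68° = 52.32°.

52.3°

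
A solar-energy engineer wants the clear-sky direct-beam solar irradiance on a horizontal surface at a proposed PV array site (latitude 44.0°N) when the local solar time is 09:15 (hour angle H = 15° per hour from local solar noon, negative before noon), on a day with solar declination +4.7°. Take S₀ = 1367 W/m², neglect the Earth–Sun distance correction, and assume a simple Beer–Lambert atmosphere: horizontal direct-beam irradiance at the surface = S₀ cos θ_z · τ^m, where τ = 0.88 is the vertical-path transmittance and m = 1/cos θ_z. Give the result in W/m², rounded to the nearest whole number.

Hour angle H = 15° × (9.25 − 12) = -41.25°.
cos θ_z = sin φ sin δ + cos φ cos δ cos H = (0.6947)(0.0819) + (0.7193)(0.9966)(0.7518) = 0.5958.
Air mass m = 1/cos θ_z = 1/0.5958 = 1.678; τ^m = 0.88^1.678 = 0.8069.
Surface direct beam = 1367 × 0.5958 × 0.8069 = 657.19 W/m².

657 W/m²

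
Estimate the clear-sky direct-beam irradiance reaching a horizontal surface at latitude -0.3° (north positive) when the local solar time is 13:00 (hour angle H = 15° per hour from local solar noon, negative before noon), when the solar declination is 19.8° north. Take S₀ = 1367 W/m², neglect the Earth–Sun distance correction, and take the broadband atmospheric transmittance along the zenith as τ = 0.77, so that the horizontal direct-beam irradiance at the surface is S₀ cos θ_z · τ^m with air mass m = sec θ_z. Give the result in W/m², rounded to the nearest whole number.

Hour angle H = 15° × (13 − 12) = 15.00°.
cos θ_z = sin(-0.3°) sin(19.8°) + cos(-0.3°) cos(19.8°) cos(15.00°) = -0.0018 + 0.9088 = 0.9070.
Air mass m = 1/cos θ_z = 1/0.9070 = 1.103; τ^m = 0.77^1.103 = 0.7495.
Surface direct beam = 1367 × 0.9070 × 0.7495 = 929.28 W/m².

929 W/m²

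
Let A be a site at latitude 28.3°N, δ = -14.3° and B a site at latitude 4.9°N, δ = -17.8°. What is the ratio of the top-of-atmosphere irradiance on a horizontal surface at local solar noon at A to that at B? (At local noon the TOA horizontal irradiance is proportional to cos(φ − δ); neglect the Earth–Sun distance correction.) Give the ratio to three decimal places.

A: cos θ_z = cos(28.3° − (-14.3°)) = 0.7361.
B: cos θ_z = cos(4.9° − (-17.8°)) = 0.9225.
Ratio A/B = 0.7361 / 0.9225 = 0.7979.

0.798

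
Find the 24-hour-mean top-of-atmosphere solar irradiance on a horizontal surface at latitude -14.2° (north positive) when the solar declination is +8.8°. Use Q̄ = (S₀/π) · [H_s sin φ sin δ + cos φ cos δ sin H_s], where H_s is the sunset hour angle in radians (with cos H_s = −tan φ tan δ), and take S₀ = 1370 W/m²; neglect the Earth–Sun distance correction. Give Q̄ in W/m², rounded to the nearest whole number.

392 W/m²

cos H_s = −tan(-14.2°) · tan(8.8°) = 0.0392, so H_s = arccos(0.0392) = 87.75°. In radians, H_s = 1.5315.
H_s sin φ sin δ = 1.5315 × -0.2453 × 0.1530 = -0.0575.
cos φ cos δ sin H_s = 0.9694 × 0.9882 × 0.9992 = 0.9572.
Q̄ = (1370/π) × (-0.0575 + 0.9572) = 436.08 × 0.8997 = 392.34 W/m².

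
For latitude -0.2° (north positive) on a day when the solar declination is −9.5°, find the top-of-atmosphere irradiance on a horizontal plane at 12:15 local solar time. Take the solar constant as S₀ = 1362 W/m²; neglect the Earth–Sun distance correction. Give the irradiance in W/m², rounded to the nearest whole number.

Hour angle H = 15° × (12.25 − 12) = 3.75°.
cos θ_z = sin(-0.2°) sin(-9.5°) + cos(-0.2°) cos(-9.5°) cos(3.75°) = 0.0006 + 0.9842 = 0.9848.
Top-of-atmosphere irradiance = S₀ cos θ_z = 1362 × 0.9848 = 1341.30 W/m².

1341 W/m²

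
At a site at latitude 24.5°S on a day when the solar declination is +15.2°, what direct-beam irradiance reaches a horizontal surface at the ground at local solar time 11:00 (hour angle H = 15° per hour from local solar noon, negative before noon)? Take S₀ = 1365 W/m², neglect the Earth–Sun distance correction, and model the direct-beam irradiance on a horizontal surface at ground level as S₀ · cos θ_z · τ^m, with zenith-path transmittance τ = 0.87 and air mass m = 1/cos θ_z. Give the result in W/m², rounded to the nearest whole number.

836 W/m²

Hour angle H = 15° × (11 − 12) = -15.00°.
cos θ_z = sin φ sin δ + cos φ cos δ cos H = (-0.4147)(0.2622) + (0.9100)(0.9650)(0.9659) = 0.7395.
Air mass m = 1/cos θ_z = 1/0.7395 = 1.352; τ^m = 0.87^1.352 = 0.8284.
Surface direct beam = 1365 × 0.7395 × 0.8284 = 836.20 W/m².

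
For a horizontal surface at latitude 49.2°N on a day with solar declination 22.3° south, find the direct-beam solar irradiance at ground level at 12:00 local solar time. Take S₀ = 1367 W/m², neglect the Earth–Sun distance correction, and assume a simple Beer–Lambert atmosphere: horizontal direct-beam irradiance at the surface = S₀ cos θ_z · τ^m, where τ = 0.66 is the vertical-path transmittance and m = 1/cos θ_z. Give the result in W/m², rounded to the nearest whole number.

117 W/m²

Hour angle H = 15° × (12 − 12) = 0.00°.
cos θ_z = sin φ sin δ + cos φ cos δ cos H = (0.7570)(-0.3795) + (0.6534)(0.9252)(1.0000) = 0.3172.
Air mass m = 1/cos θ_z = 1/0.3172 = 3.153; τ^m = 0.66^3.153 = 0.2698.
Surface direct beam = 1367 × 0.3172 × 0.2698 = 116.99 W/m².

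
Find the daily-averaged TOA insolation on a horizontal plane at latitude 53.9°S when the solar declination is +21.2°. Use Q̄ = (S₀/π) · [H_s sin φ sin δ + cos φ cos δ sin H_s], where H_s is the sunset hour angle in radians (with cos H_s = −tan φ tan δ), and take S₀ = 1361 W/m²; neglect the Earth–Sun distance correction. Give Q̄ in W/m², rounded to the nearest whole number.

The sunset hour angle satisfies cos H_s = −tan φ tan δ = 0.5319, giving H_s = 57.87°. In radians, H_s = 1.0100.
H_s sin φ sin δ = 1.0100 × -0.8080 × 0.3616 = -0.2951.
cos φ cos δ sin H_s = 0.5892 × 0.9323 × 0.8468 = 0.4652.
Q̄ = (1361/π) × (-0.2951 + 0.4652) = 433.22 × 0.1701 = 73.69 W/m².

74 W/m²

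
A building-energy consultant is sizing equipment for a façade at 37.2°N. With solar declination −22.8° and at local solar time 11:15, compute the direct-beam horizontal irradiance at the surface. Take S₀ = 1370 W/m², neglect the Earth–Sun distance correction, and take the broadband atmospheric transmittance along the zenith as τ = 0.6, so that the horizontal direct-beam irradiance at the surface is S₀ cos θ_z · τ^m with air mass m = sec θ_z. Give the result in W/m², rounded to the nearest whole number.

Hour angle H = 15° × (11.25 − 12) = -11.25°.
cos θ_z = sin(37.2°) sin(-22.8°) + cos(37.2°) cos(-22.8°) cos(-11.25°) = -0.2343 + 0.7202 = 0.4859.
Air mass m = 1/cos θ_z = 1/0.4859 = 2.058; τ^m = 0.6^2.058 = 0.3495.
Surface direct beam = 1370 × 0.4859 × 0.3495 = 232.66 W/m².

233 W/m²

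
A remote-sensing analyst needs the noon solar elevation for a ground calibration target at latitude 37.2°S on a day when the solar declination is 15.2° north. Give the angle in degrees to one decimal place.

At local solar noon the hour angle is zero, so the elevation is 90° − |φ − δ| = 90° − |-37.2° − (15.2°)| = 90° − 52.4° = 37.6°.

37.6°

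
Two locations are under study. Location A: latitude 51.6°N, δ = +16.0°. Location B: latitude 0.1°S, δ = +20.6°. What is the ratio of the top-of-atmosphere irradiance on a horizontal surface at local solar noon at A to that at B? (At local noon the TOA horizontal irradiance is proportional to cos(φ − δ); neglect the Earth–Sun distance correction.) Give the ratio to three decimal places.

A: cos θ_z = cos(51.6° − (16.0°)) = 0.8131.
B: cos θ_z = cos(-0.1° − (20.6°)) = 0.9354.
Ratio A/B = 0.8131 / 0.9354 = 0.8693.

0.869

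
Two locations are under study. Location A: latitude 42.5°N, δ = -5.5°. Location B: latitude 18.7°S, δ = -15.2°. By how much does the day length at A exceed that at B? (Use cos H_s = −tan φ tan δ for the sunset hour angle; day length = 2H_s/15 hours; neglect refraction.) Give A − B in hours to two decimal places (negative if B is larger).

-1.38 h

A: H_s = arccos(−tan 42.5° · tan -5.5°) = 84.94°, so 2H_s/15 = 11.3253 h.
B: H_s = arccos(−tan -18.7° · tan -15.2°) = 95.28°, so 2H_s/15 = 12.7040 h.
A − B = 11.3253 − 12.7040 = -1.3787 h.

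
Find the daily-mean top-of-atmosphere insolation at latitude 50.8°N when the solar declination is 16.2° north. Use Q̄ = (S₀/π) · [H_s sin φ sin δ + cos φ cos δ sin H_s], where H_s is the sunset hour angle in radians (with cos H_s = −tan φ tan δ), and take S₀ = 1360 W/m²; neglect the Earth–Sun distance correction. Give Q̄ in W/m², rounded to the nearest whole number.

−tan φ tan δ = −(1.2261)(0.2905) = -0.3562; H_s = arccos(-0.3562) = 110.87°. In radians, H_s = 1.9350.
H_s sin φ sin δ = 1.9350 × 0.7749 × 0.2790 = 0.4183.
cos φ cos δ sin H_s = 0.6320 × 0.9603 × 0.9344 = 0.5671.
Q̄ = (1360/π) × (0.4183 + 0.5671) = 432.90 × 0.9854 = 426.58 W/m².

427 W/m²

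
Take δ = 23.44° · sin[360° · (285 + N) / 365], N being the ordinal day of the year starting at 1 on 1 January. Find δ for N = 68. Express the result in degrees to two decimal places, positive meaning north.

-4.81°

360 × (285 + 68) / 365 = 348.164°; sin(348.164°) = -0.2051.
δ = 23.44 × -0.2051 = -4.808° ≈ -4.81°.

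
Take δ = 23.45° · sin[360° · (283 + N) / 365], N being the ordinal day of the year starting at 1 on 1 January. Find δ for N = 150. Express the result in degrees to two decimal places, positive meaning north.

360 × (283 + 150) / 365 = 427.068°; sin(427.068°) = 0.9210.
δ = 23.45 × 0.9210 = 21.597° ≈ +21.60°.

+21.60°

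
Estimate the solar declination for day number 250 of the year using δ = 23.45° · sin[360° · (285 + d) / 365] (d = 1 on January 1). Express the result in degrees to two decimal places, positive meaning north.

360 × (285 + 250) / 365 = 527.671°; sin(527.671°) = 0.2135.
δ = 23.45 × 0.2135 = 5.007° ≈ +5.01°.

+5.01°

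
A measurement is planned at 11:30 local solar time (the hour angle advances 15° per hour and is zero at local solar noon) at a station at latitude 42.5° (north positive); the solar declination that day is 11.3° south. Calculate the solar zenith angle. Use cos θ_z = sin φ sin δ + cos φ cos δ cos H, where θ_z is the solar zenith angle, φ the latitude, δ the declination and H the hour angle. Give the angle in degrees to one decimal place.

Hour angle H = 15° × (11.5 − 12) = -7.50°.
cos θ_z = sin φ sin δ + cos φ cos δ cos H = (0.6756)(-0.1959) + (0.7373)(0.9806)(0.9914) = 0.5844.
θ_z = arccos(0.5844) = 54.24°.

54.2°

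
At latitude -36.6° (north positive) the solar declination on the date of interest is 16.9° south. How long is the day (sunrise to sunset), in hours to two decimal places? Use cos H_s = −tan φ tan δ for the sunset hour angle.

13.74 hours

The sunset hour angle satisfies cos H_s = −tan φ tan δ = -0.2256, giving H_s = 103.04°.
Day length = 2 H_s / 15° h⁻¹ = 206.08° / 15 = 13.739 h.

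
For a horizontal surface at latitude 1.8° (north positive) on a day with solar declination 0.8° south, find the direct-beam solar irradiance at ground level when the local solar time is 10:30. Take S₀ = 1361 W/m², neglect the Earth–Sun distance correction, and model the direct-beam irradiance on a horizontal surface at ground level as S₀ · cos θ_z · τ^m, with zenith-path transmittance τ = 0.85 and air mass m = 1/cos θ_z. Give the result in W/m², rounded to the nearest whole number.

Hour angle H = 15° × (10.5 − 12) = -22.50°.
cos θ_z = sin φ sin δ + cos φ cos δ cos H = (0.0314)(-0.0140) + (0.9995)(0.9999)(0.9239) = 0.9229.
Air mass m = 1/cos θ_z = 1/0.9229 = 1.084; τ^m = 0.85^1.084 = 0.8385.
Surface direct beam = 1361 × 0.9229 × 0.8385 = 1053.21 W/m².

1053 W/m²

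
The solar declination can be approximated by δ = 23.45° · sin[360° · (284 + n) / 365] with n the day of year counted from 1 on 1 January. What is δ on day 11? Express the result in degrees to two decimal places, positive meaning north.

360 × (284 + 11) / 365 = 290.959°; sin(290.959°) = -0.9338.
δ = 23.45 × -0.9338 = -21.898° ≈ -21.90°.

-21.90°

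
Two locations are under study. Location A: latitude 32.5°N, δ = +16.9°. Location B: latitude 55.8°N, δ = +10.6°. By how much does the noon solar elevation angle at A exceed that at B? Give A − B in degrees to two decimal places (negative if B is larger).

A: 90° − |32.5 − (16.9)| = 74.40°.
B: 90° − |55.8 − (10.6)| = 44.80°.
A − B = 74.40 − 44.80 = 29.60°.

+29.60°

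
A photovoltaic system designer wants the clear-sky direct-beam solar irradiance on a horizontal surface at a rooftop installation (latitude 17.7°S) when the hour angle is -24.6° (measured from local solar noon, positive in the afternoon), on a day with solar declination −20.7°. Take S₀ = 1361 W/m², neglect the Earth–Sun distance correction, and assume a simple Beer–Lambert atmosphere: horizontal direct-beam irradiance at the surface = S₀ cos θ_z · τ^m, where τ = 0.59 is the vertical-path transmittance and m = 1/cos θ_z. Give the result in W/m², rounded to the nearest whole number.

cos θ_z = sin φ sin δ + cos φ cos δ cos H = (-0.3040)(-0.3535) + (0.9527)(0.9354)(0.9092) = 0.9177.
Air mass m = 1/cos θ_z = 1/0.9177 = 1.090; τ^m = 0.59^1.090 = 0.5626.
Surface direct beam = 1361 × 0.9177 × 0.5626 = 702.68 W/m².

703 W/m²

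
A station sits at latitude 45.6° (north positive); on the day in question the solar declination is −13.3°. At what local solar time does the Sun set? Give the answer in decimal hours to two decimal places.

cos H_s = −tan(45.6°) · tan(-13.3°) = 0.2414, so H_s = arccos(0.2414) = 76.03°.
Sunset is at 12 + H_s/15 = 12 + 5.069 = 17.069 h local solar time.

17.07 h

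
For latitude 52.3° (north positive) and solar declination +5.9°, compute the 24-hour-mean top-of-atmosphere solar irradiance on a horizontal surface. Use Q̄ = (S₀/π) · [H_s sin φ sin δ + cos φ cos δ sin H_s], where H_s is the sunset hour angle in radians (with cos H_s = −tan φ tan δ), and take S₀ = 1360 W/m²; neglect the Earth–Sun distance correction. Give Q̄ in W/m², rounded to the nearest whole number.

321 W/m²

−tan φ tan δ = −(1.2938)(0.1033) = -0.1336; H_s = arccos(-0.1336) = 97.68°. In radians, H_s = 1.7048.
H_s sin φ sin δ = 1.7048 × 0.7912 × 0.1028 = 0.1387.
cos φ cos δ sin H_s = 0.6115 × 0.9947 × 0.9910 = 0.6028.
Q̄ = (1360/π) × (0.1387 + 0.6028) = 432.90 × 0.7415 = 321.00 W/m².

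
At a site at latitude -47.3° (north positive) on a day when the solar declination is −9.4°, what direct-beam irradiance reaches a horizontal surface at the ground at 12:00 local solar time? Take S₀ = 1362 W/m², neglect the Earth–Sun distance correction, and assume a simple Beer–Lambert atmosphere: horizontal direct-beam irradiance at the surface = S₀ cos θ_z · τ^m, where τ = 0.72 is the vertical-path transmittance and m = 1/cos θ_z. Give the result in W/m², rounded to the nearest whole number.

709 W/m²

Hour angle H = 15° × (12 − 12) = 0.00°.
cos θ_z = sin φ sin δ + cos φ cos δ cos H = (-0.7349)(-0.1633) + (0.6782)(0.9866)(1.0000) = 0.7891.
Air mass m = 1/cos θ_z = 1/0.7891 = 1.267; τ^m = 0.72^1.267 = 0.6595.
Surface direct beam = 1362 × 0.7891 × 0.6595 = 708.80 W/m².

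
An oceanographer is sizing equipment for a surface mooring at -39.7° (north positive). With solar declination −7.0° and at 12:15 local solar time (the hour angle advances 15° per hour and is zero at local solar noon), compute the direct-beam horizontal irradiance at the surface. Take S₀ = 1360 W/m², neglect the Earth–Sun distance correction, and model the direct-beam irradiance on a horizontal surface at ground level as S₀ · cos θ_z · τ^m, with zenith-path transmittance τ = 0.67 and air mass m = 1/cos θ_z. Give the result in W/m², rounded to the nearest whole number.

Hour angle H = 15° × (12.25 − 12) = 3.75°.
With φ = -39.7°, δ = -7.0°, H = 3.75°: sin φ sin δ = 0.0778, cos φ cos δ cos H = 0.7620, so cos θ_z = 0.8398.
Air mass m = 1/cos θ_z = 1/0.8398 = 1.191; τ^m = 0.67^1.191 = 0.6207.
Surface direct beam = 1360 × 0.8398 × 0.6207 = 708.92 W/m².

709 W/m²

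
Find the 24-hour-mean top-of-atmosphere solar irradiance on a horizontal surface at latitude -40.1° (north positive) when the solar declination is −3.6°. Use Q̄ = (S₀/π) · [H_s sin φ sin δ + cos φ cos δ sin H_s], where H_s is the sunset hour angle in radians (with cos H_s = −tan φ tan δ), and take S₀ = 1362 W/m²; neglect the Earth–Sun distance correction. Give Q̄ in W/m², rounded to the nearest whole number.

359 W/m²

−tan φ tan δ = −(-0.8421)(-0.0629) = -0.0530; H_s = arccos(-0.0530) = 93.04°. In radians, H_s = 1.6239.
H_s sin φ sin δ = 1.6239 × -0.6441 × -0.0628 = 0.0657.
cos φ cos δ sin H_s = 0.7649 × 0.9980 × 0.9986 = 0.7623.
Q̄ = (1362/π) × (0.0657 + 0.7623) = 433.54 × 0.8280 = 358.97 W/m².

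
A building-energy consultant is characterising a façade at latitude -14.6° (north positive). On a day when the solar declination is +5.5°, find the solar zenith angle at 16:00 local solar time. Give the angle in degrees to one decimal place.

62.8°

Hour angle H = 15° × (16 − 12) = 60.00°.
cos θ_z = sin φ sin δ + cos φ cos δ cos H = (-0.2521)(0.0958) + (0.9677)(0.9954)(0.5000) = 0.4575.
θ_z = arccos(0.4575) = 62.77°.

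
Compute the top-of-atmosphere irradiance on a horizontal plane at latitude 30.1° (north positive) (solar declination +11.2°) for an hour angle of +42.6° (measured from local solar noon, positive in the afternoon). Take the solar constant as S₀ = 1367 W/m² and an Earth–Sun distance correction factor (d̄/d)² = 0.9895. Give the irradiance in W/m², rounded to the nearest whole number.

977 W/m²

With φ = 30.1°, δ = 11.2°, H = 42.60°: sin φ sin δ = 0.0974, cos φ cos δ cos H = 0.6247, so cos θ_z = 0.7221.
Top-of-atmosphere irradiance = S₀ (d̄/d)² cos θ_z = 1367 × 0.9895 × 0.7221 = 976.75 W/m².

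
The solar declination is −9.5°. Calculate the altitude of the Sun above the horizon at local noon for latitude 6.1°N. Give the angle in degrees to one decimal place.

At local solar noon the hour angle is zero, so the elevation is 90° − |φ − δ| = 90° − |6.1° − (-9.5°)| = 90° − 15.6° = 74.4°.

74.4°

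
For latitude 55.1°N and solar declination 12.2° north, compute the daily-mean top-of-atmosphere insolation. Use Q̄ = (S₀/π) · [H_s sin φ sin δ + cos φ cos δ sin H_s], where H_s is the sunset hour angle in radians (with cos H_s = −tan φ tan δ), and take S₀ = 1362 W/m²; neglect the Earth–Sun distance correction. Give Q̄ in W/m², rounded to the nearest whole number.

−tan φ tan δ = −(1.4335)(0.2162) = -0.3099; H_s = arccos(-0.3099) = 108.05°. In radians, H_s = 1.8858.
H_s sin φ sin δ = 1.8858 × 0.8202 × 0.2113 = 0.3268.
cos φ cos δ sin H_s = 0.5721 × 0.9774 × 0.9508 = 0.5317.
Q̄ = (1362/π) × (0.3268 + 0.5317) = 433.54 × 0.8585 = 372.19 W/m².

372 W/m²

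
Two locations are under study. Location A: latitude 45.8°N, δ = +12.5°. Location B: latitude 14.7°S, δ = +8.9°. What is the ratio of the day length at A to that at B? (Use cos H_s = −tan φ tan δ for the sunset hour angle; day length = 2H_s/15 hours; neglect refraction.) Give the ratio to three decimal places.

1.177

A: H_s = arccos(−tan 45.8° · tan 12.5°) = 103.18°, so 2H_s/15 = 13.7573 h.
B: H_s = arccos(−tan -14.7° · tan 8.9°) = 87.65°, so 2H_s/15 = 11.6867 h.
Ratio A/B = 13.7573 / 11.6867 = 1.1772.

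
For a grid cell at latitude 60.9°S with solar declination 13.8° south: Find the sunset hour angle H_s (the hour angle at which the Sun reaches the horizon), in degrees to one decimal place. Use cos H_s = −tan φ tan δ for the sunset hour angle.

116.2°

The sunset hour angle satisfies cos H_s = −tan φ tan δ = -0.4413, giving H_s = 116.19°.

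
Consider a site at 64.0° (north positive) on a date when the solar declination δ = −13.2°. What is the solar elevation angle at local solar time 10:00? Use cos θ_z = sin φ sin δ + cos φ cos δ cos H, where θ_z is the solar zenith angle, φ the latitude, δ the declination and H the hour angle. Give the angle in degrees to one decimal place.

9.5°

Hour angle H = 15° × (10 − 12) = -30.00°.
cos θ_z = sin(64.0°) sin(-13.2°) + cos(64.0°) cos(-13.2°) cos(-30.00°) = -0.2052 + 0.3696 = 0.1644.
θ_z = arccos(0.1644) = 80.54°, so the elevation is 90° − 80.54° = 9.46°.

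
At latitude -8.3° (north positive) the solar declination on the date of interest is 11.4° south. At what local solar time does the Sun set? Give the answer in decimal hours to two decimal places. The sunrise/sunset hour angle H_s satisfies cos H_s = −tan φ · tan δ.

−tan φ tan δ = −(-0.1459)(-0.2016) = -0.0294; H_s = arccos(-0.0294) = 91.68°.
Sunset is at 12 + H_s/15 = 12 + 6.112 = 18.112 h local solar time.

18.11 h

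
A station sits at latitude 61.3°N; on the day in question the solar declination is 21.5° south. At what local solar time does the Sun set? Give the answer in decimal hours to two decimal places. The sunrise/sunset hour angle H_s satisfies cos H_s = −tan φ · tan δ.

14.93 h

The sunset hour angle satisfies cos H_s = −tan φ tan δ = 0.7195, giving H_s = 43.99°.
Sunset is at 12 + H_s/15 = 12 + 2.933 = 14.933 h local solar time.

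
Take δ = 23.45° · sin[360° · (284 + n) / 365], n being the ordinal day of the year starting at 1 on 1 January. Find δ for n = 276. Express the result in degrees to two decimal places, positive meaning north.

-5.01°

360 × (284 + 276) / 365 = 552.329°; sin(552.329°) = -0.2135.
δ = 23.45 × -0.2135 = -5.007° ≈ -5.01°.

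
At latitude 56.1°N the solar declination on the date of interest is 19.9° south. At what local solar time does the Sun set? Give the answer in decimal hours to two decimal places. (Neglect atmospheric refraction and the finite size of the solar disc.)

15.83 h

−tan φ tan δ = −(1.4882)(-0.3620) = 0.5387; H_s = arccos(0.5387) = 57.40°.
Sunset is at 12 + H_s/15 = 12 + 3.827 = 15.827 h local solar time.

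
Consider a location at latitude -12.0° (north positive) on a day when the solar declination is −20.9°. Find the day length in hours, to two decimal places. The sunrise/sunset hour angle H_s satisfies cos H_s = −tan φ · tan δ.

12.62 hours

−tan φ tan δ = −(-0.2126)(-0.3819) = -0.0812; H_s = arccos(-0.0812) = 94.66°.
Day length = 2 H_s / 15° h⁻¹ = 189.32° / 15 = 12.621 h.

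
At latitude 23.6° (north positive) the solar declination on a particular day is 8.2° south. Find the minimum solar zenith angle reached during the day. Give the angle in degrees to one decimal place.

31.8°

At local solar noon the hour angle is zero, so the zenith angle is |φ − δ| = |23.6° − (-8.2°)| = 31.8°.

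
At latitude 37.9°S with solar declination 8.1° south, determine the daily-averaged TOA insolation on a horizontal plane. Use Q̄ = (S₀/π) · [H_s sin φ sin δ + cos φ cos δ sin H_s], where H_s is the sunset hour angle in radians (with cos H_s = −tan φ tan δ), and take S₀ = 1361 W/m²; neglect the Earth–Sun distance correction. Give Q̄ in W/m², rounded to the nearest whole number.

The sunset hour angle satisfies cos H_s = −tan φ tan δ = -0.1108, giving H_s = 96.36°. In radians, H_s = 1.6818.
H_s sin φ sin δ = 1.6818 × -0.6143 × -0.1409 = 0.1456.
cos φ cos δ sin H_s = 0.7891 × 0.9900 × 0.9938 = 0.7764.
Q̄ = (1361/π) × (0.1456 + 0.7764) = 433.22 × 0.9220 = 399.43 W/m².

399 W/m²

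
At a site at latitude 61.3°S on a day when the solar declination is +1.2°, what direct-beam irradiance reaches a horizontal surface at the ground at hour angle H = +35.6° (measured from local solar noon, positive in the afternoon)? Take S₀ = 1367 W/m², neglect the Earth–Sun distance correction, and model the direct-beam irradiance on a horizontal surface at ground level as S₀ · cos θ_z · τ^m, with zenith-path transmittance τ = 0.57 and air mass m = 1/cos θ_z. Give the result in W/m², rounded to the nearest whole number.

cos θ_z = sin φ sin δ + cos φ cos δ cos H = (-0.8771)(0.0209) + (0.4802)(0.9998)(0.8131) = 0.3720.
Air mass m = 1/cos θ_z = 1/0.3720 = 2.688; τ^m = 0.57^2.688 = 0.2207.
Surface direct beam = 1367 × 0.3720 × 0.2207 = 112.23 W/m².

112 W/m²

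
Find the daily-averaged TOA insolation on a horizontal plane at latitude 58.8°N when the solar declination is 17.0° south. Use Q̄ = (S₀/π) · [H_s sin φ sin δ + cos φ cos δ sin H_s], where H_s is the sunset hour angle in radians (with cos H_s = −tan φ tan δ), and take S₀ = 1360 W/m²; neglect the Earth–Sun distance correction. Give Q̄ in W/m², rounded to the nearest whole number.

72 W/m²

−tan φ tan δ = −(1.6512)(-0.3057) = 0.5048; H_s = arccos(0.5048) = 59.68°. In radians, H_s = 1.0416.
H_s sin φ sin δ = 1.0416 × 0.8554 × -0.2924 = -0.2605.
cos φ cos δ sin H_s = 0.5180 × 0.9563 × 0.8632 = 0.4276.
Q̄ = (1360/π) × (-0.2605 + 0.4276) = 432.90 × 0.1671 = 72.34 W/m².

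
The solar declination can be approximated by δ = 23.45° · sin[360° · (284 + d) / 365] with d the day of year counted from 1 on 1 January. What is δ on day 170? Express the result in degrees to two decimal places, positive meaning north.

+23.43°

360 × (284 + 170) / 365 = 447.781°; sin(447.781°) = 0.9993.
δ = 23.45 × 0.9993 = 23.434° ≈ +23.43°.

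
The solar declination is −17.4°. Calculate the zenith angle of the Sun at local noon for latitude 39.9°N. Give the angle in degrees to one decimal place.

57.3°

At local solar noon the hour angle is zero, so the zenith angle is |φ − δ| = |39.9° − (-17.4°)| = 57.3°.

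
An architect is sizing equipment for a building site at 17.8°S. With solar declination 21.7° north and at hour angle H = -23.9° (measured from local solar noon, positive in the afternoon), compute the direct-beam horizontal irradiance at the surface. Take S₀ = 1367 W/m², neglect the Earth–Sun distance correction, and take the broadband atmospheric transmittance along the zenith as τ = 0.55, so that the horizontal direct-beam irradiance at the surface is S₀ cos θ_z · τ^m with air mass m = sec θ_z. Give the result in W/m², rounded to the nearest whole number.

403 W/m²

cos θ_z = sin φ sin δ + cos φ cos δ cos H = (-0.3057)(0.3697) + (0.9521)(0.9291)(0.9143) = 0.6958.
Air mass m = 1/cos θ_z = 1/0.6958 = 1.437; τ^m = 0.55^1.437 = 0.4235.
Surface direct beam = 1367 × 0.6958 × 0.4235 = 402.82 W/m².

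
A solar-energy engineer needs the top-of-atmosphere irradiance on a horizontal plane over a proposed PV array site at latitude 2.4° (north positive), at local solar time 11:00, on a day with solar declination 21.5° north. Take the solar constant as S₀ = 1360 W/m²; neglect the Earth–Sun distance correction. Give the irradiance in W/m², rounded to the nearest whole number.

1242 W/m²

Hour angle H = 15° × (11 − 12) = -15.00°.
With φ = 2.4°, δ = 21.5°, H = -15.00°: sin φ sin δ = 0.0153, cos φ cos δ cos H = 0.8979, so cos θ_z = 0.9132.
Top-of-atmosphere irradiance = S₀ cos θ_z = 1360 × 0.9132 = 1241.95 W/m².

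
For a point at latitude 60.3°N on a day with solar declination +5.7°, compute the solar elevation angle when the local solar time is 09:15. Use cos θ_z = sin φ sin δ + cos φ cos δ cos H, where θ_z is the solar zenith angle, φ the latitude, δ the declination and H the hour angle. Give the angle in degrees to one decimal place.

27.2°

Hour angle H = 15° × (9.25 − 12) = -41.25°.
cos θ_z = sin(60.3°) sin(5.7°) + cos(60.3°) cos(5.7°) cos(-41.25°) = 0.0863 + 0.3707 = 0.4570.
θ_z = arccos(0.4570) = 62.81°, so the elevation is 90° − 62.81° = 27.19°.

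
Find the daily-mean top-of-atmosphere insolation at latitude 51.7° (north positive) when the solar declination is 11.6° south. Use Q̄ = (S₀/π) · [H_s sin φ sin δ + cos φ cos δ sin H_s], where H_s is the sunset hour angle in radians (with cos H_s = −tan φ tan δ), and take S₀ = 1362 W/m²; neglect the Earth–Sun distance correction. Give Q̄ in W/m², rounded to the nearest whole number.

165 W/m²

−tan φ tan δ = −(1.2662)(-0.2053) = 0.2600; H_s = arccos(0.2600) = 74.93°. In radians, H_s = 1.3078.
H_s sin φ sin δ = 1.3078 × 0.7848 × -0.2011 = -0.2064.
cos φ cos δ sin H_s = 0.6198 × 0.9796 × 0.9656 = 0.5863.
Q̄ = (1362/π) × (-0.2064 + 0.5863) = 433.54 × 0.3799 = 164.70 W/m².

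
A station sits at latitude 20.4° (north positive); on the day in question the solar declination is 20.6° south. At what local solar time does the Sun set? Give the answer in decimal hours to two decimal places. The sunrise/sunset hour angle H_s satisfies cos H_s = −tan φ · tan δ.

17.46 h

−tan φ tan δ = −(0.3719)(-0.3759) = 0.1398; H_s = arccos(0.1398) = 81.96°.
Sunset is at 12 + H_s/15 = 12 + 5.464 = 17.464 h local solar time.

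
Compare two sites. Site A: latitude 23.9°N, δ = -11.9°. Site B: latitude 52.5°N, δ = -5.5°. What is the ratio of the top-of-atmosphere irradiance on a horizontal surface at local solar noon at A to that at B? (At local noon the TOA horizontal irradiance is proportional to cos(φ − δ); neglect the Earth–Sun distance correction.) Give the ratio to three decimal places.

A: cos θ_z = cos(23.9° − (-11.9°)) = 0.8111.
B: cos θ_z = cos(52.5° − (-5.5°)) = 0.5299.
Ratio A/B = 0.8111 / 0.5299 = 1.5307.

1.531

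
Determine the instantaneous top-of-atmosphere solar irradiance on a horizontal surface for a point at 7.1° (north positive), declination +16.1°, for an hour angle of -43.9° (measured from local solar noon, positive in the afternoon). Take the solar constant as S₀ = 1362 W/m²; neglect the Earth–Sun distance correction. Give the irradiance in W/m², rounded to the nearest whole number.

982 W/m²

With φ = 7.1°, δ = 16.1°, H = -43.90°: sin φ sin δ = 0.0343, cos φ cos δ cos H = 0.6870, so cos θ_z = 0.7213.
Top-of-atmosphere irradiance = S₀ cos θ_z = 1362 × 0.7213 = 982.41 W/m².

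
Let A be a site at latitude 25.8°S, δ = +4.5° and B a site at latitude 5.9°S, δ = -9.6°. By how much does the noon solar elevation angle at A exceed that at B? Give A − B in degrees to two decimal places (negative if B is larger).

-26.60°

A: 90° − |-25.8 − (4.5)| = 59.70°.
B: 90° − |-5.9 − (-9.6)| = 86.30°.
A − B = 59.70 − 86.30 = -26.60°.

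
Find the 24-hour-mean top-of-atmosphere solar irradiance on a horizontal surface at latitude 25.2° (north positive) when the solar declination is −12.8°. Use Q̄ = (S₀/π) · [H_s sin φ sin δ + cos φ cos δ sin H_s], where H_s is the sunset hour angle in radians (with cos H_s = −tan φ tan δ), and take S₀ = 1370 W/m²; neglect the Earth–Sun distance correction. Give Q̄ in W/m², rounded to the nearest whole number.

The sunset hour angle satisfies cos H_s = −tan φ tan δ = 0.1069, giving H_s = 83.86°. In radians, H_s = 1.4636.
H_s sin φ sin δ = 1.4636 × 0.4258 × -0.2215 = -0.1380.
cos φ cos δ sin H_s = 0.9048 × 0.9751 × 0.9943 = 0.8772.
Q̄ = (1370/π) × (-0.1380 + 0.8772) = 436.08 × 0.7392 = 322.35 W/m².

322 W/m²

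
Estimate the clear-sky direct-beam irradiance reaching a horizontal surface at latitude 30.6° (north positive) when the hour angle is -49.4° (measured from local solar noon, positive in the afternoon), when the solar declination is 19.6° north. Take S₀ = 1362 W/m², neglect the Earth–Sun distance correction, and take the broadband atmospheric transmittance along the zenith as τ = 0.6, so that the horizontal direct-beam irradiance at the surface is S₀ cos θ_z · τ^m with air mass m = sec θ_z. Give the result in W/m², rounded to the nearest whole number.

cos θ_z = sin(30.6°) sin(19.6°) + cos(30.6°) cos(19.6°) cos(-49.40°) = 0.1708 + 0.5277 = 0.6985.
Air mass m = 1/cos θ_z = 1/0.6985 = 1.432; τ^m = 0.6^1.432 = 0.4812.
Surface direct beam = 1362 × 0.6985 × 0.4812 = 457.79 W/m².

458 W/m²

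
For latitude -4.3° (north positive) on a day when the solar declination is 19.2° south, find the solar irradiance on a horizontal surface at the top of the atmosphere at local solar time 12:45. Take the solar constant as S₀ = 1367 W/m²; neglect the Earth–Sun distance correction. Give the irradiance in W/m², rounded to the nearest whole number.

1296 W/m²

Hour angle H = 15° × (12.75 − 12) = 11.25°.
With φ = -4.3°, δ = -19.2°, H = 11.25°: sin φ sin δ = 0.0247, cos φ cos δ cos H = 0.9236, so cos θ_z = 0.9483.
Top-of-atmosphere irradiance = S₀ cos θ_z = 1367 × 0.9483 = 1296.33 W/m².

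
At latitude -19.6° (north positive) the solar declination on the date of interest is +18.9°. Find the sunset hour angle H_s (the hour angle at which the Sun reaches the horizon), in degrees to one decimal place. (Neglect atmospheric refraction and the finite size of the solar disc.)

−tan φ tan δ = −(-0.3561)(0.3424) = 0.1219; H_s = arccos(0.1219) = 83.00°.

83.0°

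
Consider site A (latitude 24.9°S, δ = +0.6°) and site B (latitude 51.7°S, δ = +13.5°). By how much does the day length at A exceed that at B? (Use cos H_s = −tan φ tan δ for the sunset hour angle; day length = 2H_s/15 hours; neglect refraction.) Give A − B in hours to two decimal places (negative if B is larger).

A: H_s = arccos(−tan -24.9° · tan 0.6°) = 89.72°, so 2H_s/15 = 11.9627 h.
B: H_s = arccos(−tan -51.7° · tan 13.5°) = 72.30°, so 2H_s/15 = 9.6400 h.
A − B = 11.9627 − 9.6400 = 2.3227 h.

+2.32 h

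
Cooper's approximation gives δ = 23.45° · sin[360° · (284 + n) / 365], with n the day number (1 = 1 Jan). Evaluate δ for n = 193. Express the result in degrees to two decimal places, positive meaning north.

+21.97°

360 × (284 + 193) / 365 = 470.466°; sin(470.466°) = 0.9369.
δ = 23.45 × 0.9369 = 21.970° ≈ +21.97°.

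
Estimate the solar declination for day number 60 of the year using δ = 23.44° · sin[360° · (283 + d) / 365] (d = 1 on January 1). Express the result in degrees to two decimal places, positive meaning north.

360 × (283 + 60) / 365 = 338.301°; sin(338.301°) = -0.3697.
δ = 23.44 × -0.3697 = -8.666° ≈ -8.67°.

-8.67°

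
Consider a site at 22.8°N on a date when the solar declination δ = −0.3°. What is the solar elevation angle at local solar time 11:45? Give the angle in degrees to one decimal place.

Hour angle H = 15° × (11.75 − 12) = -3.75°.
cos θ_z = sin(22.8°) sin(-0.3°) + cos(22.8°) cos(-0.3°) cos(-3.75°) = -0.0020 + 0.9199 = 0.9179.
θ_z = arccos(0.9179) = 23.38°, so the elevation is 90° − 23.38° = 66.62°.

66.6°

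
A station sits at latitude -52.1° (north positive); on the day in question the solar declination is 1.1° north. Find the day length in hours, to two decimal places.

11.81 hours

−tan φ tan δ = −(-1.2846)(0.0192) = 0.0247; H_s = arccos(0.0247) = 88.58°.
Day length = 2 H_s / 15° h⁻¹ = 177.16° / 15 = 11.811 h.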